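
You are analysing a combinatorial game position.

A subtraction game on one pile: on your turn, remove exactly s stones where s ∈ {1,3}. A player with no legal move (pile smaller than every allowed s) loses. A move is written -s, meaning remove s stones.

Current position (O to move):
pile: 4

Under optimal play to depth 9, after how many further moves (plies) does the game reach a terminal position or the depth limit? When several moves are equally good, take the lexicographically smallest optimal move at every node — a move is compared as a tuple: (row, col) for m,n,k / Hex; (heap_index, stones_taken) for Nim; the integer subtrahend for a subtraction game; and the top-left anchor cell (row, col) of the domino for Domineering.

PV length from [4]: 4 plies

ply 1, O at 4 | -1=-1→3*; -3=-1→1
ply 2, X at 3 | -1=+1→2*; -3=+1→0
ply 3, O at 2 | -1=-1→1*
ply 4, X at 1 | -1=+1→0*
ply 5: 0 is terminal -1 (O); from 4 depth 9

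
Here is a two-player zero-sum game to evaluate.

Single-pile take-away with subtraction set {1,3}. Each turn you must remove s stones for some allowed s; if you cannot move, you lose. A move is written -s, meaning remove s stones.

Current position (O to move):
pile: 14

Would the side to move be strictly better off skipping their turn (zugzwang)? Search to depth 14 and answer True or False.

zugzwang(14, O) = True

ply 1, O at 14 | -1=-1→13*; -3=-1→11
ply 2, X at 13 | -1=+1→12*; -3=+1→10
ply 3, O at 12 | -1=-1→11*; -3=-1→9
ply 4, X at 11 | -1=+1→10*; -3=+1→8
ply 5, O at 10 | -1=-1→9*; -3=-1→7
ply 6, X at 9 | -1=+1→8*; -3=+1→6
ply 7, O at 8 | -1=-1→7*; -3=-1→5
ply 8, X at 7 | -1=+1→6*; -3=+1→4
ply 9, O at 6 | -1=-1→5*; -3=-1→3
ply 10, X at 5 | -1=+1→4*; -3=+1→2
ply 11, O at 4 | -1=-1→3*; -3=-1→1
ply 12, X at 3 | -1=+1→2*; -3=+1→0
ply 13, O at 2 | -1=-1→1*
ply 14, X at 1 | -1=+1→0*
ply 15: 0 is terminal -1 (O); from 14 depth 14
if O skipped the turn, X would face:
~ ply 1, X at 14 | -1=-1→13*; -3=-1→11
~ ply 2, O at 13 | -1=+1→12*; -3=+1→10
~ ply 3, X at 12 | -1=-1→11*; -3=-1→9
~ ply 4, O at 11 | -1=+1→10*; -3=+1→8
~ ply 5, X at 10 | -1=-1→9*; -3=-1→7
~ ply 6, O at 9 | -1=+1→8*; -3=+1→6
~ ply 7, X at 8 | -1=-1→7*; -3=-1→5
~ ply 8, O at 7 | -1=+1→6*; -3=+1→4
~ ply 9, X at 6 | -1=-1→5*; -3=-1→3
~ ply 10, O at 5 | -1=+1→4*; -3=+1→2
~ ply 11, X at 4 | -1=-1→3*; -3=-1→1
~ ply 12, O at 3 | -1=+1→2*; -3=+1→0
~ ply 13, X at 2 | -1=-1→1*
~ ply 14, O at 1 | -1=+1→0*
~ ply 15: 0 is terminal -1 (X); from 14 depth 14
compare (O): move=-1 vs pass=+1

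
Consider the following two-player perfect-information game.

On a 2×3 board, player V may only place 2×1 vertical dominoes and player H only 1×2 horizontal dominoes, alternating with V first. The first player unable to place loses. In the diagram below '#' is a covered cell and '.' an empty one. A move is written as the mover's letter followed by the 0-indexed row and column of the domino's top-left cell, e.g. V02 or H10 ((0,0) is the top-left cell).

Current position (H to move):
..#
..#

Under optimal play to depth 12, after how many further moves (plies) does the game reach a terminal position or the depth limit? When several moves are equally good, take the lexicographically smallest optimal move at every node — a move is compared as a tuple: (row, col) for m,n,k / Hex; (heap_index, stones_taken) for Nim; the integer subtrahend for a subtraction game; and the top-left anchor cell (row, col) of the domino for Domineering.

PV length from [..#/..#]: 1 ply

[..#/..#] H move#1: H00:+1/###/..#*, H10:+1/..#/###
[###/..#] end (terminal -1, V#2); searched ..#/..# to 12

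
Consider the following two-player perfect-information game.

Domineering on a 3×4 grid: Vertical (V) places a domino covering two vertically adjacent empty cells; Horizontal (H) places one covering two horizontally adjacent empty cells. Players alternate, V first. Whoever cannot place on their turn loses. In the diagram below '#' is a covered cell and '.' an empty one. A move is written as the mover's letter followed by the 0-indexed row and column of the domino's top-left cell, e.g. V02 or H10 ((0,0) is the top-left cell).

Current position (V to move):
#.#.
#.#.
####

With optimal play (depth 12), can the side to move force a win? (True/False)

V winning at [#.#./#.#./####]: True

ply 1, V at #.#./#.#./#### | V01=+1→###./###./####*; V03=+1→#.##/#.##/####
ply 2: ###./###./#### is terminal -1 (H); from #.#./#.#./#### depth 12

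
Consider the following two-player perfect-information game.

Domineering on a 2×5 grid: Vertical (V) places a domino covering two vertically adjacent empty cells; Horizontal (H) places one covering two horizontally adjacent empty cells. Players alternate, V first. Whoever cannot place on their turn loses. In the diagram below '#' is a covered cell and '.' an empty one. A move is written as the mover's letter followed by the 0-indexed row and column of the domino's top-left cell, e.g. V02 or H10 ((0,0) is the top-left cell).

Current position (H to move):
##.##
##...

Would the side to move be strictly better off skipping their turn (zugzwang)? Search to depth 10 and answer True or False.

zugzwang(##.##/##..., H) = False

p1 H@[##.##/##...]: H12[##.##/####.]+1* H13[##.##/##.##]-1
p2 V@[##.##/####.] terminal -1; root [##.##/##...] d10
pass branch (V moves first from the same position):
  | p1 V@[##.##/##...]: V02[#####/###..]-1*
  | p2 H@[#####/###..]: H13[#####/#####]+1*
  | p3 V@[#####/#####] terminal -1; root [##.##/##...] d10
H moving scores +1; H passing scores +1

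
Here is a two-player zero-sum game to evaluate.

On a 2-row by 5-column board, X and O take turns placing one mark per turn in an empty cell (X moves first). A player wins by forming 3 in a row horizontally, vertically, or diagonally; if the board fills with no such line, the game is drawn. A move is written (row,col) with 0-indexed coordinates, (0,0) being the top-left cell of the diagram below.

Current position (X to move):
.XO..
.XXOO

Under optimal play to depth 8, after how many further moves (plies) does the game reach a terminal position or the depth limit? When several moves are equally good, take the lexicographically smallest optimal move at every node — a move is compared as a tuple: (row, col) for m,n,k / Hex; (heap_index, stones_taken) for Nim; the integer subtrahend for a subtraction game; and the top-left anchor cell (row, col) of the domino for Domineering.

PV length from [.XO../.XXOO]: 1 ply

p1 X@[.XO../.XXOO]: (0,0)[XXO../.XXOO]+0 (0,3)[.XOX./.XXOO]+0 (0,4)[.XO.X/.XXOO]+0 (1,0)[.XO../XXXOO]+1*
p2 O@[.XO../XXXOO] terminal -1; root [.XO../.XXOO] d8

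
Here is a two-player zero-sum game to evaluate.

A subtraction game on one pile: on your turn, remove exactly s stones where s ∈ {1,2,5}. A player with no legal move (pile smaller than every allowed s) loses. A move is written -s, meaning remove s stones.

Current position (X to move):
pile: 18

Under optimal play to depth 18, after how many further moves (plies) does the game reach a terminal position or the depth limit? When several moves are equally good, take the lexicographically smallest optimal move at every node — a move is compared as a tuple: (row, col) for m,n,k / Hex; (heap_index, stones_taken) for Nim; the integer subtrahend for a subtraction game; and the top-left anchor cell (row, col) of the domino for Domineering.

PV length from [18]: 12 plies

p1 X@[18]: -1[17]-1* -2[16]-1 -5[13]-1
p2 O@[17]: -1[16]-1 -2[15]+1* -5[12]+1
p3 X@[15]: -1[14]-1* -2[13]-1 -5[10]-1
p4 O@[14]: -1[13]-1 -2[12]+1* -5[9]+1
p5 X@[12]: -1[11]-1* -2[10]-1 -5[7]-1
p6 O@[11]: -1[10]-1 -2[9]+1* -5[6]+1
p7 X@[9]: -1[8]-1* -2[7]-1 -5[4]-1
p8 O@[8]: -1[7]-1 -2[6]+1* -5[3]+1
p9 X@[6]: -1[5]-1* -2[4]-1 -5[1]-1
p10 O@[5]: -1[4]-1 -2[3]+1* -5[0]+1
p11 X@[3]: -1[2]-1* -2[1]-1
p12 O@[2]: -1[1]-1 -2[0]+1*
p13 X@[0] terminal -1; root [18] d18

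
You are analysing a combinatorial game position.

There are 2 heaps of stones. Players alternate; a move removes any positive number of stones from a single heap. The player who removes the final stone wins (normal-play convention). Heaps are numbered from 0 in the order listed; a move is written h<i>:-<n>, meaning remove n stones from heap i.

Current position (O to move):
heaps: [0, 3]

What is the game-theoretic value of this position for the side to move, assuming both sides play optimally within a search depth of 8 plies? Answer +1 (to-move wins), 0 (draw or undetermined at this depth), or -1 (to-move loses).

value((0,3), O) = +1

ply 1, O at (0,3) | h1:-1=-1→(0,2); h1:-2=-1→(0,1); h1:-3=+1→(0,0)*
ply 2: (0,0) is terminal -1 (X); from (0,3) depth 8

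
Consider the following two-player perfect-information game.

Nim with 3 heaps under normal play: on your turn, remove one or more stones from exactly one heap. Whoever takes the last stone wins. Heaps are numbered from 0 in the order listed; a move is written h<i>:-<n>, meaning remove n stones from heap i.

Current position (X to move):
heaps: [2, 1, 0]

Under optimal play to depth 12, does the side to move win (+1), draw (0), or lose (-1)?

value((2,1,0), X) = +1

ply 1, X at (2,1,0) | h0:-1=+1→(1,1,0)*; h0:-2=-1→(0,1,0); h1:-1=-1→(2,0,0)
ply 2, O at (1,1,0) | h0:-1=-1→(0,1,0)*; h1:-1=-1→(1,0,0)
ply 3, X at (0,1,0) | h1:-1=+1→(0,0,0)*
ply 4: (0,0,0) is terminal -1 (O); from (2,1,0) depth 12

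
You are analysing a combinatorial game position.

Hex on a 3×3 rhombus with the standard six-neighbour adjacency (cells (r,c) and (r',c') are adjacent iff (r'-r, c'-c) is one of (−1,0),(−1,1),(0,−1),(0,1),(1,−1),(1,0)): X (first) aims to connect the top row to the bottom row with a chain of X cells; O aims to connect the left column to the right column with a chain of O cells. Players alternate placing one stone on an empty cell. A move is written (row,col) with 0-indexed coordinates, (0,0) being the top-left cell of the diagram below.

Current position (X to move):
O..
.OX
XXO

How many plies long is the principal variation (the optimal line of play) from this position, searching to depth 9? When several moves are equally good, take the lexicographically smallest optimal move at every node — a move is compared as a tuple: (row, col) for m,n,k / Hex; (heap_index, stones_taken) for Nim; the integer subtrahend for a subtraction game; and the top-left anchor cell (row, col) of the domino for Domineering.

PV length from [O../.OX/XXO]: 3 plies

p1 X@[O../.OX/XXO]: (0,1)[OX./.OX/XXO]+1* (0,2)[O.X/.OX/XXO]+1 (1,0)[O../XOX/XXO]+1
p2 O@[OX./.OX/XXO]: (0,2)[OXO/.OX/XXO]-1* (1,0)[OX./OOX/XXO]-1
p3 X@[OXO/.OX/XXO]: (1,0)[OXO/XOX/XXO]+1*
p4 O@[OXO/XOX/XXO] terminal -1; root [O../.OX/XXO] d9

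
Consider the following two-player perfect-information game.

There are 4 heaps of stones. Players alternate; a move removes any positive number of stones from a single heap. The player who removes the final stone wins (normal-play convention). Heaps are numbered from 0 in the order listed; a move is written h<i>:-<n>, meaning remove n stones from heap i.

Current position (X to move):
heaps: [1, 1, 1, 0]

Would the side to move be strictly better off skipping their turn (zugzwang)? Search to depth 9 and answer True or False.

zugzwang((1,1,1,0), X) = False

ply 1, X at (1,1,1,0) | h0:-1=+1→(0,1,1,0)*; h1:-1=+1→(1,0,1,0); h2:-1=+1→(1,1,0,0)
ply 2, O at (0,1,1,0) | h1:-1=-1→(0,0,1,0)*; h2:-1=-1→(0,1,0,0)
ply 3, X at (0,0,1,0) | h2:-1=+1→(0,0,0,0)*
ply 4: (0,0,0,0) is terminal -1 (O); from (1,1,1,0) depth 9
if X skipped the turn, O would face:
~ ply 1, O at (1,1,1,0) | h0:-1=+1→(0,1,1,0)*; h1:-1=+1→(1,0,1,0); h2:-1=+1→(1,1,0,0)
~ ply 2, X at (0,1,1,0) | h1:-1=-1→(0,0,1,0)*; h2:-1=-1→(0,1,0,0)
~ ply 3, O at (0,0,1,0) | h2:-1=+1→(0,0,0,0)*
~ ply 4: (0,0,0,0) is terminal -1 (X); from (1,1,1,0) depth 9
compare (X): move=+1 vs pass=-1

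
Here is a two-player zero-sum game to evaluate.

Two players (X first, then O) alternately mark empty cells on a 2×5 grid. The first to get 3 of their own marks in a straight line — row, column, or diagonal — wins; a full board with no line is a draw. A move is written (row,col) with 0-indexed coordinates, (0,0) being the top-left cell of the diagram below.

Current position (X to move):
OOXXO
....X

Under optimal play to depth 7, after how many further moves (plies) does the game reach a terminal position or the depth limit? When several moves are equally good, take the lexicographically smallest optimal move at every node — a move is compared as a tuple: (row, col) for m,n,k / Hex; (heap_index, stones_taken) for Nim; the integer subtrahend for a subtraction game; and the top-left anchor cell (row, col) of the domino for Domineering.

PV length from [OOXXO/....X]: 4 plies

[OOXXO/....X] X move#1: (1,0):+0/OOXXO/X...X*, (1,1):+0/OOXXO/.X..X, (1,2):+0/OOXXO/..X.X, (1,3):+0/OOXXO/...XX
[OOXXO/X...X] O move#2: (1,1):+0/OOXXO/XO..X*, (1,2):+0/OOXXO/X.O.X, (1,3):+0/OOXXO/X..OX
[OOXXO/XO..X] X move#3: (1,2):+0/OOXXO/XOX.X*, (1,3):+0/OOXXO/XO.XX
[OOXXO/XOX.X] O move#4: (1,3):+0/OOXXO/XOXOX*
[OOXXO/XOXOX] end (terminal +0, X#5); searched OOXXO/....X to 7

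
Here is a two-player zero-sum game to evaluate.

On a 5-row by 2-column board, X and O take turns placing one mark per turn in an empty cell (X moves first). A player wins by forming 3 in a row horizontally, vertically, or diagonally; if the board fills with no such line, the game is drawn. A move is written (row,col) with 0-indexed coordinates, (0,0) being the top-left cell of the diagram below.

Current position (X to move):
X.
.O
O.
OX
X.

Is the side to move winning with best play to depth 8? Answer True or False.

X winning at [X./.O/O./OX/X.]: False

[X./.O/O./OX/X.] X move#1: (0,1):-1/XX/.O/O./OX/X., (1,0):+0/X./XO/O./OX/X.*, (2,1):-1/X./.O/OX/OX/X., (4,1):-1/X./.O/O./OX/XX
[X./XO/O./OX/X.] O move#2: (0,1):+0/XO/XO/O./OX/X.*, (2,1):+0/X./XO/OO/OX/X., (4,1):+0/X./XO/O./OX/XO
[XO/XO/O./OX/X.] X move#3: (2,1):+0/XO/XO/OX/OX/X.*, (4,1):-1/XO/XO/O./OX/XX
[XO/XO/OX/OX/X.] O move#4: (4,1):+0/XO/XO/OX/OX/XO*
[XO/XO/OX/OX/XO] end (terminal +0, X#5); searched X./.O/O./OX/X. to 8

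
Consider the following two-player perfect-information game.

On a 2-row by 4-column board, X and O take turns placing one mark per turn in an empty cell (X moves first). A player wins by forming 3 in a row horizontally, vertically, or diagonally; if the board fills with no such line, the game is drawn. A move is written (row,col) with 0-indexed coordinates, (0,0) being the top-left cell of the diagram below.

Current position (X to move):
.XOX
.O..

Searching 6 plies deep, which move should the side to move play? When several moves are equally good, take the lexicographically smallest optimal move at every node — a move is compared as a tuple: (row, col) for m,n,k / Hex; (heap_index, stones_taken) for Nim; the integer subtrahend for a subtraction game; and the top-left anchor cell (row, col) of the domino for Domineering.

p1 X@[.XOX/.O..]: (0,0)[XXOX/.O..]-1 (1,0)[.XOX/XO..]+0* (1,2)[.XOX/.OX.]+0 (1,3)[.XOX/.O.X]+0
p2 O@[.XOX/XO..]: (0,0)[OXOX/XO..]+0* (1,2)[.XOX/XOO.]+0 (1,3)[.XOX/XO.O]+0
p3 X@[OXOX/XO..]: (1,2)[OXOX/XOX.]+0* (1,3)[OXOX/XO.X]+0
p4 O@[OXOX/XOX.]: (1,3)[OXOX/XOXO]+0*
p5 X@[OXOX/XOXO] terminal +0; root [.XOX/.O..] d6

X's best at [.XOX/.O..]: (1,0)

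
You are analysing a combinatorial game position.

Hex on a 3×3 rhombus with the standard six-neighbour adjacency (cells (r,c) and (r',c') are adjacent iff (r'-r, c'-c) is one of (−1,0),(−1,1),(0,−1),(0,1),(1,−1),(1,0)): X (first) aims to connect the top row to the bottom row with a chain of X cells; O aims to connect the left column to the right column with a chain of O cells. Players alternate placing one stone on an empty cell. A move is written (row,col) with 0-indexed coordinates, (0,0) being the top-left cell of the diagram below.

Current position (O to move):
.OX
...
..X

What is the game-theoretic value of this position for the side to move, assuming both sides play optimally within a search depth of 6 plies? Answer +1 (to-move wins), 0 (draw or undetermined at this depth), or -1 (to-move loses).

ply 1, O at .OX/.../..X | (0,0)=-1→OOX/.../..X*; (1,0)=-1→.OX/O../..X; (1,1)=-1→.OX/.O./..X; (1,2)=-1→.OX/..O/..X; (2,0)=-1→.OX/.../O.X; (2,1)=-1→.OX/.../.OX
ply 2, X at OOX/.../..X | (1,0)=+1→OOX/X../..X*; (1,1)=+1→OOX/.X./..X; (1,2)=+1→OOX/..X/..X; (2,0)=+1→OOX/.../X.X; (2,1)=+1→OOX/.../.XX
ply 3, O at OOX/X../..X | (1,1)=-1→OOX/XO./..X*; (1,2)=-1→OOX/X.O/..X; (2,0)=-1→OOX/X../O.X; (2,1)=-1→OOX/X../.OX
ply 4, X at OOX/XO./..X | (1,2)=+1→OOX/XOX/..X*; (2,0)=-1→OOX/XO./X.X; (2,1)=-1→OOX/XO./.XX
ply 5: OOX/XOX/..X is terminal -1 (O); from .OX/.../..X depth 6

value(.OX/.../..X, O) = -1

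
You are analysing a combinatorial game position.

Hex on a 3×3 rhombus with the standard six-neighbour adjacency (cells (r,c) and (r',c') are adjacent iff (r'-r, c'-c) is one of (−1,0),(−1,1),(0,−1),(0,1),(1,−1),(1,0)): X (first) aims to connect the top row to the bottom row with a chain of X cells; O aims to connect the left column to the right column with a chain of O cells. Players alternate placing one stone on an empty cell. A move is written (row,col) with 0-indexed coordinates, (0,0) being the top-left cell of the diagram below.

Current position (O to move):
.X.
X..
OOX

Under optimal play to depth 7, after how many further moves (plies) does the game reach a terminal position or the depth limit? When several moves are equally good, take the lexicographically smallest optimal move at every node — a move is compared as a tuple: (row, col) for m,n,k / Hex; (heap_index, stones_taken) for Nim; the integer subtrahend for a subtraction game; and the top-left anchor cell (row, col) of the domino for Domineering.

PV length from [.X./X../OOX]: 3 plies

[.X./X../OOX] O move#1: (0,0):-1/OX./X../OOX, (0,2):+1/.XO/X../OOX*, (1,1):+1/.X./XO./OOX, (1,2):+1/.X./X.O/OOX
[.XO/X../OOX] X move#2: (0,0):-1/XXO/X../OOX*, (1,1):-1/.XO/XX./OOX, (1,2):-1/.XO/X.X/OOX
[XXO/X../OOX] O move#3: (1,1):+1/XXO/XO./OOX*, (1,2):+1/XXO/X.O/OOX
[XXO/XO./OOX] end (terminal -1, X#4); searched .X./X../OOX to 7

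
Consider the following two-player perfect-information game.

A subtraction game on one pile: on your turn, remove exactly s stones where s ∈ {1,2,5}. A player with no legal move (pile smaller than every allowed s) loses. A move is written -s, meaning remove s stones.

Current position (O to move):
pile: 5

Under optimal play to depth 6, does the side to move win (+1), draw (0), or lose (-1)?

[5] O move#1: -1:-1/4, -2:+1/3*, -5:+1/0
[3] X move#2: -1:-1/2*, -2:-1/1
[2] O move#3: -1:-1/1, -2:+1/0*
[0] end (terminal -1, X#4); searched 5 to 6

value(5, O) = +1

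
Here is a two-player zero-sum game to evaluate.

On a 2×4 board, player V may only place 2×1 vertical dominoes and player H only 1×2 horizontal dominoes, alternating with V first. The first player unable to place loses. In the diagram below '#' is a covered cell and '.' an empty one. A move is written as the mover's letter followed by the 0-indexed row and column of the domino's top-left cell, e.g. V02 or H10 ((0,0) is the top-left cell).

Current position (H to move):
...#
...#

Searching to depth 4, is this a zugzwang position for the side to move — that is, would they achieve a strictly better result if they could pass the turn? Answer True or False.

zugzwang(...#/...#, H) = False

[...#/...#] H move#1: H00:+1/##.#/...#*, H01:+1/.###/...#, H10:+1/...#/##.#, H11:+1/...#/.###
[##.#/...#] V move#2: V02:-1/####/..##*
[####/..##] H move#3: H10:+1/####/####*
[####/####] end (terminal -1, V#4); searched ...#/...# to 4
if H skipped the turn, V would face:
~ [...#/...#] V move#1: V00:-1/#..#/#..#, V01:+1/.#.#/.#.#*, V02:-1/..##/..##
~ [.#.#/.#.#] end (terminal -1, H#2); searched ...#/...# to 4
compare (H): move=+1 vs pass=-1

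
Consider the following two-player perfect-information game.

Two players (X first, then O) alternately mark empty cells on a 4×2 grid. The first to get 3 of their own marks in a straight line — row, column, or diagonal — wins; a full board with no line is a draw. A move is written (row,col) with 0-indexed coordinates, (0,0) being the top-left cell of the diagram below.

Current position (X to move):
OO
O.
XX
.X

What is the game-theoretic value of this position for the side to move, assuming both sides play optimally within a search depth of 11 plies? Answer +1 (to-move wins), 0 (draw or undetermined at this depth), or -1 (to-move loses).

value(OO/O./XX/.X, X) = +1

ply 1, X at OO/O./XX/.X | (1,1)=+1→OO/OX/XX/.X*; (3,0)=+0→OO/O./XX/XX
ply 2: OO/OX/XX/.X is terminal -1 (O); from OO/O./XX/.X depth 11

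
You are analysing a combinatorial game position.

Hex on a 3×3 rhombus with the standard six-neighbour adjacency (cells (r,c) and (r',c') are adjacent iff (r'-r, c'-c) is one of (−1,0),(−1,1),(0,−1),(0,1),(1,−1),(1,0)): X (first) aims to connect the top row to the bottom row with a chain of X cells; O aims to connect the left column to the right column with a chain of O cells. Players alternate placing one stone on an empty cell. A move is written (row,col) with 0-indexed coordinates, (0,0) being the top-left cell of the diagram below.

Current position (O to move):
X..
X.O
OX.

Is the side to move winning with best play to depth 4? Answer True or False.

p1 O@[X../X.O/OX.]: (0,1)[XO./X.O/OX.]-1 (0,2)[X.O/X.O/OX.]-1 (1,1)[X../XOO/OX.]+1* (2,2)[X../X.O/OXO]-1
p2 X@[X../XOO/OX.] terminal -1; root [X../X.O/OX.] d4

O winning at [X../X.O/OX.]: True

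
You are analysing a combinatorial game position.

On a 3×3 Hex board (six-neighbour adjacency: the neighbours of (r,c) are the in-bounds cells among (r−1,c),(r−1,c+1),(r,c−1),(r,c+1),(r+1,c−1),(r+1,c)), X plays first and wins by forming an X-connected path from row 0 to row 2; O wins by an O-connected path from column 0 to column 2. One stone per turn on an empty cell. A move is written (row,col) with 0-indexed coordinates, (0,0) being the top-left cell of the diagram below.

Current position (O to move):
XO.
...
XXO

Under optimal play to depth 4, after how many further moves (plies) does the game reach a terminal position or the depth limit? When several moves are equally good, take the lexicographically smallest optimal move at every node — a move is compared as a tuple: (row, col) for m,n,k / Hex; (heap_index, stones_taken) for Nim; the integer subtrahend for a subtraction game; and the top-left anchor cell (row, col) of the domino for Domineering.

PV length from [XO./.../XXO]: 2 plies

[XO./.../XXO] O move#1: (0,2):-1/XOO/.../XXO*, (1,0):-1/XO./O../XXO, (1,1):-1/XO./.O./XXO, (1,2):-1/XO./..O/XXO
[XOO/.../XXO] X move#2: (1,0):+1/XOO/X../XXO*, (1,1):-1/XOO/.X./XXO, (1,2):-1/XOO/..X/XXO
[XOO/X../XXO] end (terminal -1, O#3); searched XO./.../XXO to 4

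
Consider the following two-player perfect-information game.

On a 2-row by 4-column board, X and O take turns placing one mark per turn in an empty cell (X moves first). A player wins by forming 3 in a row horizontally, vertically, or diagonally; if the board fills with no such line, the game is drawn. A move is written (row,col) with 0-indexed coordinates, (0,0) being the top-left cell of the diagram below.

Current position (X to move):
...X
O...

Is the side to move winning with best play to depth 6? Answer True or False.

ply 1, X at ...X/O... | (0,0)=+0→X..X/O...*; (0,1)=+0→.X.X/O...; (0,2)=+0→..XX/O...; (1,1)=+0→...X/OX..; (1,2)=+0→...X/O.X.; (1,3)=+0→...X/O..X
ply 2, O at X..X/O... | (0,1)=+0→XO.X/O...*; (0,2)=+0→X.OX/O...; (1,1)=+0→X..X/OO..; (1,2)=+0→X..X/O.O.; (1,3)=+0→X..X/O..O
ply 3, X at XO.X/O... | (0,2)=+0→XOXX/O...*; (1,1)=+0→XO.X/OX..; (1,2)=+0→XO.X/O.X.; (1,3)=+0→XO.X/O..X
ply 4, O at XOXX/O... | (1,1)=+0→XOXX/OO..*; (1,2)=+0→XOXX/O.O.; (1,3)=+0→XOXX/O..O
ply 5, X at XOXX/OO.. | (1,2)=+0→XOXX/OOX.*; (1,3)=-1→XOXX/OO.X
ply 6, O at XOXX/OOX. | (1,3)=+0→XOXX/OOXO*
ply 7: XOXX/OOXO is terminal +0 (X); from ...X/O... depth 6

X winning at [...X/O...]: False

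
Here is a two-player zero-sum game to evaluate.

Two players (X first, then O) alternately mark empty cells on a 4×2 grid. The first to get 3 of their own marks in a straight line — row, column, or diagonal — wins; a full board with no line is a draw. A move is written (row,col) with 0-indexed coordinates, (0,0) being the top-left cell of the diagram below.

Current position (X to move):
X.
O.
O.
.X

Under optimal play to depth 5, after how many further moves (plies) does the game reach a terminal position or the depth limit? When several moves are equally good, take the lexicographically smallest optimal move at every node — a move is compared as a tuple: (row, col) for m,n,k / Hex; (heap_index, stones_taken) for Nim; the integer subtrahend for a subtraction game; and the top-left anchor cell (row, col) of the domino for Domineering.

PV length from [X./O./O./.X]: 4 plies

ply 1, X at X./O./O./.X | (0,1)=-1→XX/O./O./.X; (1,1)=-1→X./OX/O./.X; (2,1)=-1→X./O./OX/.X; (3,0)=+0→X./O./O./XX*
ply 2, O at X./O./O./XX | (0,1)=+0→XO/O./O./XX*; (1,1)=+0→X./OO/O./XX; (2,1)=+0→X./O./OO/XX
ply 3, X at XO/O./O./XX | (1,1)=+0→XO/OX/O./XX*; (2,1)=+0→XO/O./OX/XX
ply 4, O at XO/OX/O./XX | (2,1)=+0→XO/OX/OO/XX*
ply 5: XO/OX/OO/XX is terminal +0 (X); from X./O./O./.X depth 5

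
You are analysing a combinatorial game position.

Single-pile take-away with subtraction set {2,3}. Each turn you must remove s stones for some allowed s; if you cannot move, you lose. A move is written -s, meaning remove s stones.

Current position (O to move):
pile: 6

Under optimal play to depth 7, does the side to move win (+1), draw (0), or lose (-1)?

value(6, O) = -1

p1 O@[6]: -2[4]-1* -3[3]-1
p2 X@[4]: -2[2]-1 -3[1]+1*
p3 O@[1] terminal -1; root [6] d7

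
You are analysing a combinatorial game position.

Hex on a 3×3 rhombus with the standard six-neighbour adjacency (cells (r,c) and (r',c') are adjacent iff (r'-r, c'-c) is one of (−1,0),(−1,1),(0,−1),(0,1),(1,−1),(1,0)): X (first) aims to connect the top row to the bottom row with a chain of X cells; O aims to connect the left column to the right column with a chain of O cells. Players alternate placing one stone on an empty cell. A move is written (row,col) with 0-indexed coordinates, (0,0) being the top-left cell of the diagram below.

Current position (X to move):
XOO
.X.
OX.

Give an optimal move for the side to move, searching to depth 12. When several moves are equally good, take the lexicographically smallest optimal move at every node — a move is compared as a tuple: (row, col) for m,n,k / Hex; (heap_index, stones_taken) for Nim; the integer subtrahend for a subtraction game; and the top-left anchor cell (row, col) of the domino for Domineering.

X's best at [XOO/.X./OX.]: (1,0)

ply 1, X at XOO/.X./OX. | (1,0)=+1→XOO/XX./OX.*; (1,2)=-1→XOO/.XX/OX.; (2,2)=-1→XOO/.X./OXX
ply 2: XOO/XX./OX. is terminal -1 (O); from XOO/.X./OX. depth 12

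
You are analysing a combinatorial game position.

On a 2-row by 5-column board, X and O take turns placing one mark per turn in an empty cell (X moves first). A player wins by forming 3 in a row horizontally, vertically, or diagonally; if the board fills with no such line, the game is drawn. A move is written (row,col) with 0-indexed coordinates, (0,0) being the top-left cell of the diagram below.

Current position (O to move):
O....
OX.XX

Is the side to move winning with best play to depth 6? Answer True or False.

O winning at [O..../OX.XX]: False

p1 O@[O..../OX.XX]: (0,1)[OO.../OX.XX]-1 (0,2)[O.O../OX.XX]-1 (0,3)[O..O./OX.XX]-1 (0,4)[O...O/OX.XX]-1 (1,2)[O..../OXOXX]+0*
p2 X@[O..../OXOXX]: (0,1)[OX.../OXOXX]+0* (0,2)[O.X../OXOXX]+0 (0,3)[O..X./OXOXX]+0 (0,4)[O...X/OXOXX]+0
p3 O@[OX.../OXOXX]: (0,2)[OXO../OXOXX]+0* (0,3)[OX.O./OXOXX]+0 (0,4)[OX..O/OXOXX]+0
p4 X@[OXO../OXOXX]: (0,3)[OXOX./OXOXX]+0* (0,4)[OXO.X/OXOXX]+0
p5 O@[OXOX./OXOXX]: (0,4)[OXOXO/OXOXX]+0*
p6 X@[OXOXO/OXOXX] terminal +0; root [O..../OX.XX] d6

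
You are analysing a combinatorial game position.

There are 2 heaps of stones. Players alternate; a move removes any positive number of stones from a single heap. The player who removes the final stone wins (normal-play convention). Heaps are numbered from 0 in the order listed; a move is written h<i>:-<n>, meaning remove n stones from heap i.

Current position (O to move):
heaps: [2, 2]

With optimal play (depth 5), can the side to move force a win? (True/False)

[(2,2)] O move#1: h0:-1:-1/(1,2)*, h0:-2:-1/(0,2), h1:-1:-1/(2,1), h1:-2:-1/(2,0)
[(1,2)] X move#2: h0:-1:-1/(0,2), h1:-1:+1/(1,1)*, h1:-2:-1/(1,0)
[(1,1)] O move#3: h0:-1:-1/(0,1)*, h1:-1:-1/(1,0)
[(0,1)] X move#4: h1:-1:+1/(0,0)*
[(0,0)] end (terminal -1, O#5); searched (2,2) to 5

O winning at [(2,2)]: False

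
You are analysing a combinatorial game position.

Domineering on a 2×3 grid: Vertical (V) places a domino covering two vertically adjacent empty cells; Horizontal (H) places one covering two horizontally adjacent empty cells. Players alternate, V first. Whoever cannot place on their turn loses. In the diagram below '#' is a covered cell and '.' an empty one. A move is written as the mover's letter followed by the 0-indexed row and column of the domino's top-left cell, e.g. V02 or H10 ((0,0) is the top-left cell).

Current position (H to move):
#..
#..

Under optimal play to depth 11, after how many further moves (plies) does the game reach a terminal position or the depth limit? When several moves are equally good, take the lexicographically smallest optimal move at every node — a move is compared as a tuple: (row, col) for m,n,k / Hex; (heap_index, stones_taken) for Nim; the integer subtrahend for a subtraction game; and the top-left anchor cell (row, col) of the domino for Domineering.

ply 1, H at #../#.. | H01=+1→###/#..*; H11=+1→#../###
ply 2: ###/#.. is terminal -1 (V); from #../#.. depth 11

PV length from [#../#..]: 1 ply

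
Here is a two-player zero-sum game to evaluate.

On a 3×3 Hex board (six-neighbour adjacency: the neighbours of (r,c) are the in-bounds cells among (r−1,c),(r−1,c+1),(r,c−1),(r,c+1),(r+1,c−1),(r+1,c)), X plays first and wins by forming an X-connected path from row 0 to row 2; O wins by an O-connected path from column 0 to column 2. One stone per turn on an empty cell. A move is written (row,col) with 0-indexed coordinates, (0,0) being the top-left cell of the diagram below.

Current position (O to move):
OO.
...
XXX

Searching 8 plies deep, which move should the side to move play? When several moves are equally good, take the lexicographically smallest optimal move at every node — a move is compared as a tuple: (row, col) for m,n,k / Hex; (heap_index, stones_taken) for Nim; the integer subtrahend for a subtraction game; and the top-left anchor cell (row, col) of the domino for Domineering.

O's best at [OO./.../XXX]: (0,2)

p1 O@[OO./.../XXX]: (0,2)[OOO/.../XXX]+1* (1,0)[OO./O../XXX]-1 (1,1)[OO./.O./XXX]+1 (1,2)[OO./..O/XXX]+1
p2 X@[OOO/.../XXX] terminal -1; root [OO./.../XXX] d8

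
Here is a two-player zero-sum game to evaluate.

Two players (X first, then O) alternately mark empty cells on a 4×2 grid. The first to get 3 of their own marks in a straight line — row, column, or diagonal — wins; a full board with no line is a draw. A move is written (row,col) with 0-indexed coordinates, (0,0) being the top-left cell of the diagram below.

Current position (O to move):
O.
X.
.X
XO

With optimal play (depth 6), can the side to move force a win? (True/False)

[O./X./.X/XO] O move#1: (0,1):-1/OO/X./.X/XO, (1,1):-1/O./XO/.X/XO, (2,0):+0/O./X./OX/XO*
[O./X./OX/XO] X move#2: (0,1):+0/OX/X./OX/XO*, (1,1):+0/O./XX/OX/XO
[OX/X./OX/XO] O move#3: (1,1):+0/OX/XO/OX/XO*
[OX/XO/OX/XO] end (terminal +0, X#4); searched O./X./.X/XO to 6

O winning at [O./X./.X/XO]: False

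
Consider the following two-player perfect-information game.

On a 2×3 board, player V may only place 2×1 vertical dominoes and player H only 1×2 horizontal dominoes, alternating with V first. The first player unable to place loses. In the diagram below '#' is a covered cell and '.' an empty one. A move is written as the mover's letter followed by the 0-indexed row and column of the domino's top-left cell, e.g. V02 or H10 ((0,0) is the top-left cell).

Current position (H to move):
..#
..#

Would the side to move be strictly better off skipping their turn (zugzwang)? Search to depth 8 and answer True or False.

zugzwang(..#/..#, H) = False

ply 1, H at ..#/..# | H00=+1→###/..#*; H10=+1→..#/###
ply 2: ###/..# is terminal -1 (V); from ..#/..# depth 8
suppose H passes — search the same position with V to move:
pass> ply 1, V at ..#/..# | V00=+1→#.#/#.#*; V01=+1→.##/.##
pass> ply 2: #.#/#.# is terminal -1 (H); from ..#/..# depth 8
for H: play +1, pass -1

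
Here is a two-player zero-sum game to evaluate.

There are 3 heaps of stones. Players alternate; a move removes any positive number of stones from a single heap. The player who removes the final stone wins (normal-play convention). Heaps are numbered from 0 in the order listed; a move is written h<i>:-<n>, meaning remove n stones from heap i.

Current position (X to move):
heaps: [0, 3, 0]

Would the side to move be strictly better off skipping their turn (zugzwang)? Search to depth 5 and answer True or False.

zugzwang((0,3,0), X) = False

[(0,3,0)] X move#1: h1:-1:-1/(0,2,0), h1:-2:-1/(0,1,0), h1:-3:+1/(0,0,0)*
[(0,0,0)] end (terminal -1, O#2); searched (0,3,0) to 5
if X skipped the turn, O would face:
~ [(0,3,0)] O move#1: h1:-1:-1/(0,2,0), h1:-2:-1/(0,1,0), h1:-3:+1/(0,0,0)*
~ [(0,0,0)] end (terminal -1, X#2); searched (0,3,0) to 5
compare (X): move=+1 vs pass=-1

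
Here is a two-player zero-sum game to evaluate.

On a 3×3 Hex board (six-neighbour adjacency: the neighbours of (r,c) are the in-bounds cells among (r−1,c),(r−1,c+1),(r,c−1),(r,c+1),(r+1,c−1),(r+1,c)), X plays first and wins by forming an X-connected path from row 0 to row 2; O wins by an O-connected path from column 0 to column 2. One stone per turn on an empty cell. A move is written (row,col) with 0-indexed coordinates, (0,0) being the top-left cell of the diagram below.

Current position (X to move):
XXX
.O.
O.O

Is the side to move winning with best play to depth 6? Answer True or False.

p1 X@[XXX/.O./O.O]: (1,0)[XXX/XO./O.O]-1* (1,2)[XXX/.OX/O.O]-1 (2,1)[XXX/.O./OXO]-1
p2 O@[XXX/XO./O.O]: (1,2)[XXX/XOO/O.O]+1* (2,1)[XXX/XO./OOO]+1
p3 X@[XXX/XOO/O.O] terminal -1; root [XXX/.O./O.O] d6

X winning at [XXX/.O./O.O]: False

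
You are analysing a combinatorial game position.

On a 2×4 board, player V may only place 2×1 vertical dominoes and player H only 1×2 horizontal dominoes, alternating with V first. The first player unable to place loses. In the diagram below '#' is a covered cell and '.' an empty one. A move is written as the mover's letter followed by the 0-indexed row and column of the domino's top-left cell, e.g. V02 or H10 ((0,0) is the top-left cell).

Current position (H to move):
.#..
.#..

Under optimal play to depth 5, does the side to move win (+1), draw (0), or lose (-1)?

ply 1, H at .#../.#.. | H02=+1→.###/.#..*; H12=+1→.#../.###
ply 2, V at .###/.#.. | V00=-1→####/##..*
ply 3, H at ####/##.. | H12=+1→####/####*
ply 4: ####/#### is terminal -1 (V); from .#../.#.. depth 5

value(.#../.#.., H) = +1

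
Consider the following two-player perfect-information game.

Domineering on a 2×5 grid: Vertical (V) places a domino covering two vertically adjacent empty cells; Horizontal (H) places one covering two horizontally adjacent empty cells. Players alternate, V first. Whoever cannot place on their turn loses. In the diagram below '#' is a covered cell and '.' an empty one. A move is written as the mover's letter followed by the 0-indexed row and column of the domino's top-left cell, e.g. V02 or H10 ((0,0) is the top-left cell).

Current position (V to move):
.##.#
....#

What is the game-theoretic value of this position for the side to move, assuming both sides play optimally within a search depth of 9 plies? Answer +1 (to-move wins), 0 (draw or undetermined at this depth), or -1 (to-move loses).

value(.##.#/....#, V) = -1

p1 V@[.##.#/....#]: V00[###.#/#...#]-1* V03[.####/...##]-1
p2 H@[###.#/#...#]: H11[###.#/###.#]-1 H12[###.#/#.###]+1*
p3 V@[###.#/#.###] terminal -1; root [.##.#/....#] d9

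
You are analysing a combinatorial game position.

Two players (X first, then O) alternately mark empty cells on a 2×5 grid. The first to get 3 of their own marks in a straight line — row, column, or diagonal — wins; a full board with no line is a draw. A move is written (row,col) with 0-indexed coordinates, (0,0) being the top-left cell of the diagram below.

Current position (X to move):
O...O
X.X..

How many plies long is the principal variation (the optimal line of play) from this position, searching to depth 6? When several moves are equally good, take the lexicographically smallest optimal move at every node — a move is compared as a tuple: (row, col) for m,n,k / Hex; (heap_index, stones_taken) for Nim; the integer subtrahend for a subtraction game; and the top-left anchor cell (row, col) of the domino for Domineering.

PV length from [O...O/X.X..]: 1 ply

p1 X@[O...O/X.X..]: (0,1)[OX..O/X.X..]+0 (0,2)[O.X.O/X.X..]+0 (0,3)[O..XO/X.X..]+0 (1,1)[O...O/XXX..]+1* (1,3)[O...O/X.XX.]+1 (1,4)[O...O/X.X.X]+1
p2 O@[O...O/XXX..] terminal -1; root [O...O/X.X..] d6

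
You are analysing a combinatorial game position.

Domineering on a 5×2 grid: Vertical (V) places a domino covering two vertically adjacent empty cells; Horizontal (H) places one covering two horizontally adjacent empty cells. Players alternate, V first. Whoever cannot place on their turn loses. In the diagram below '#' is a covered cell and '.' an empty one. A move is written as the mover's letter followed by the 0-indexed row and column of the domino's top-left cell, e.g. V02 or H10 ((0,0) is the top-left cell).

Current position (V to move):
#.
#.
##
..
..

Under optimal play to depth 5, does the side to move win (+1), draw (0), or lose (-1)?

[#./#./##/../..] V move#1: V01:-1/##/##/##/../.., V30:+1/#./#./##/#./#.*, V31:+1/#./#./##/.#/.#
[#./#./##/#./#.] end (terminal -1, H#2); searched #./#./##/../.. to 5

value(#./#./##/../.., V) = +1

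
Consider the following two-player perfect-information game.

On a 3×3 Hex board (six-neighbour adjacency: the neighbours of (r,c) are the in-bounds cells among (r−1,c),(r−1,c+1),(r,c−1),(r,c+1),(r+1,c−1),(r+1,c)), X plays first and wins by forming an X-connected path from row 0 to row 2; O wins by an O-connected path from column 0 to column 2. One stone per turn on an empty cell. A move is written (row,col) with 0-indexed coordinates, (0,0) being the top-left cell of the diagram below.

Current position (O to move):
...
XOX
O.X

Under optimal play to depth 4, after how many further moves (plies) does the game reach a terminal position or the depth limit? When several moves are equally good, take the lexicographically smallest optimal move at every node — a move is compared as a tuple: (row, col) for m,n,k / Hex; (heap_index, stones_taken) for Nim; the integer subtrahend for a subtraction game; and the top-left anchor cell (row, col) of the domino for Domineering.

ply 1, O at .../XOX/O.X | (0,0)=-1→O../XOX/O.X; (0,1)=-1→.O./XOX/O.X; (0,2)=+1→..O/XOX/O.X*; (2,1)=-1→.../XOX/OOX
ply 2: ..O/XOX/O.X is terminal -1 (X); from .../XOX/O.X depth 4

PV length from [.../XOX/O.X]: 1 ply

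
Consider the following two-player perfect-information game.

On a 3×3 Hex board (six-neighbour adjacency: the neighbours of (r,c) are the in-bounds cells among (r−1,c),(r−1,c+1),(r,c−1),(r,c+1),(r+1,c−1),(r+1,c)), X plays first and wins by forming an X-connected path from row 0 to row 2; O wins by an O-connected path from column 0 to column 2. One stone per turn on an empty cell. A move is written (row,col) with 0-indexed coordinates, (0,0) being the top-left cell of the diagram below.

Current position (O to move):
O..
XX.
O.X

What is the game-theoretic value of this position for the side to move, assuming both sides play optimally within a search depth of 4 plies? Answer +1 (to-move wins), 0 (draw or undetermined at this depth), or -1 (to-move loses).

[O../XX./O.X] O move#1: (0,1):-1/OO./XX./O.X*, (0,2):-1/O.O/XX./O.X, (1,2):-1/O../XXO/O.X, (2,1):-1/O../XX./OOX
[OO./XX./O.X] X move#2: (0,2):+1/OOX/XX./O.X*, (1,2):-1/OO./XXX/O.X, (2,1):-1/OO./XX./OXX
[OOX/XX./O.X] O move#3: (1,2):-1/OOX/XXO/O.X*, (2,1):-1/OOX/XX./OOX
[OOX/XXO/O.X] X move#4: (2,1):+1/OOX/XXO/OXX*
[OOX/XXO/OXX] end (terminal -1, O#5); searched O../XX./O.X to 4

value(O../XX./O.X, O) = -1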